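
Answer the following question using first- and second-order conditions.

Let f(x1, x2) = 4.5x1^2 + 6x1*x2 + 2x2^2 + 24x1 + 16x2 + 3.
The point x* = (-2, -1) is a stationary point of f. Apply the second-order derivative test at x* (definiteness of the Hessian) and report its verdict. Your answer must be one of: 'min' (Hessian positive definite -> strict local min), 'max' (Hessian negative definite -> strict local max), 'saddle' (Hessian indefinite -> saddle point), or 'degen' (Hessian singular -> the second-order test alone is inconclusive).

Compute the Hessian H = grad^2 f:
  H = [[9, 6], [6, 4]]
Verify stationarity: grad f(x*) = H x* + g = (0, 0).
Eigenvalues of H: 0, 13.
H has a zero eigenvalue (singular; positive semidefinite but not definite), so H is neither positive definite, negative definite, nor indefinite. The second-order test alone is inconclusive -> degen.
(Indeed, f is constant along the null direction of H through x*, so x* is not a strict local extremum.)

degen


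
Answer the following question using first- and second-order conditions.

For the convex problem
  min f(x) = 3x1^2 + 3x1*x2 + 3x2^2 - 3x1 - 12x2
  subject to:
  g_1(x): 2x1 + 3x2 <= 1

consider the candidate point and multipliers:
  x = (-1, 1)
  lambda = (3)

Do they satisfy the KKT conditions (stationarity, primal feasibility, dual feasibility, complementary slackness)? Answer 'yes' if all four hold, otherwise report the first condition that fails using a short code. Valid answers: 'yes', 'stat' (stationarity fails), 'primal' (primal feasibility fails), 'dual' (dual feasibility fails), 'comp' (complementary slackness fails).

Gradient of f: grad f(x) = Q x + c = (-6, -9)
Constraint values g_i(x) = a_i^T x - b_i:
  g_1((-1, 1)) = 0
Stationarity residual: grad f(x) + sum_i lambda_i a_i = (0, 0)
  -> stationarity OK
Primal feasibility (all g_i <= 0): OK
Dual feasibility (all lambda_i >= 0): OK
Complementary slackness (lambda_i * g_i(x) = 0 for all i): OK

Verdict: yes, KKT holds.

yes


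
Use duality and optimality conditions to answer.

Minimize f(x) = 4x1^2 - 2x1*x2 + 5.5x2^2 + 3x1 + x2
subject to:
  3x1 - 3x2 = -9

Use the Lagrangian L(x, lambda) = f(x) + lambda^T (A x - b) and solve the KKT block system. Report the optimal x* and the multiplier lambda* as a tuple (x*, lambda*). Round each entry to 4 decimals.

Form the Lagrangian:
  L(x, lambda) = (1/2) x^T Q x + c^T x + lambda^T (A x - b)
Stationarity (grad_x L = 0): Q x + c + A^T lambda = 0.
Primal feasibility: A x = b.

This gives the KKT block system:
  [ Q   A^T ] [ x     ]   [-c ]
  [ A    0  ] [ lambda ] = [ b ]

Solving the linear system:
  x*      = (-2.0667, 0.9333)
  lambda* = (5.1333)
  f(x*)   = 20.4667

x* = (-2.0667, 0.9333), lambda* = (5.1333)


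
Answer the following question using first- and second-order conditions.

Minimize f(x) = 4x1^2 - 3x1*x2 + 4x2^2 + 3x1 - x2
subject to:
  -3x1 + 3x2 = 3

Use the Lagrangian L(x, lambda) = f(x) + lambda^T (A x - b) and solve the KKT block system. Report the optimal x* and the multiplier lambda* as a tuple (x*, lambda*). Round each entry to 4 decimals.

Form the Lagrangian:
  L(x, lambda) = (1/2) x^T Q x + c^T x + lambda^T (A x - b)
Stationarity (grad_x L = 0): Q x + c + A^T lambda = 0.
Primal feasibility: A x = b.

This gives the KKT block system:
  [ Q   A^T ] [ x     ]   [-c ]
  [ A    0  ] [ lambda ] = [ b ]

Solving the linear system:
  x*      = (-0.7, 0.3)
  lambda* = (-1.1667)
  f(x*)   = 0.55

x* = (-0.7, 0.3), lambda* = (-1.1667)


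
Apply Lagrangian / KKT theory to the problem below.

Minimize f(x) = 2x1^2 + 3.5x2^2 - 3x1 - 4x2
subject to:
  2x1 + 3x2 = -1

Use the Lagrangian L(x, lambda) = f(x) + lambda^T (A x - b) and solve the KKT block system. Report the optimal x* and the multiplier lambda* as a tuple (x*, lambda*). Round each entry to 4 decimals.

Form the Lagrangian:
  L(x, lambda) = (1/2) x^T Q x + c^T x + lambda^T (A x - b)
Stationarity (grad_x L = 0): Q x + c + A^T lambda = 0.
Primal feasibility: A x = b.

This gives the KKT block system:
  [ Q   A^T ] [ x     ]   [-c ]
  [ A    0  ] [ lambda ] = [ b ]

Solving the linear system:
  x*      = (-0.1719, -0.2188)
  lambda* = (1.8438)
  f(x*)   = 1.6172

x* = (-0.1719, -0.2188), lambda* = (1.8438)


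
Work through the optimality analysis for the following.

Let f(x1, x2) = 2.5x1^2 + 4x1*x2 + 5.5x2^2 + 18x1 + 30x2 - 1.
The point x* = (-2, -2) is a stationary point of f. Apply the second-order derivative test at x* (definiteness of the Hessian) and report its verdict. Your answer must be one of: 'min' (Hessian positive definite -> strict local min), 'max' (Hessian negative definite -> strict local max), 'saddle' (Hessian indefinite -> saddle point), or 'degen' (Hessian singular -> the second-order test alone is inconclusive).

Compute the Hessian H = grad^2 f:
  H = [[5, 4], [4, 11]]
Verify stationarity: grad f(x*) = H x* + g = (0, 0).
Eigenvalues of H: 3, 13.
Both eigenvalues > 0, so H is positive definite -> x* is a strict local min.

min


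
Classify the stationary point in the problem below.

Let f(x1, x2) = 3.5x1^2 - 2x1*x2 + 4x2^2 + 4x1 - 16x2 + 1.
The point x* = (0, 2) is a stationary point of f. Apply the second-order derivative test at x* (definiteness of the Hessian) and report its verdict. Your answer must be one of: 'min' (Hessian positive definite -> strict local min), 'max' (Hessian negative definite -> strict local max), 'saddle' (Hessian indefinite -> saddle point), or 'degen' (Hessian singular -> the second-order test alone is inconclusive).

Compute the Hessian H = grad^2 f:
  H = [[7, -2], [-2, 8]]
Verify stationarity: grad f(x*) = H x* + g = (0, 0).
Eigenvalues of H: 5.4384, 9.5616.
Both eigenvalues > 0, so H is positive definite -> x* is a strict local min.

min


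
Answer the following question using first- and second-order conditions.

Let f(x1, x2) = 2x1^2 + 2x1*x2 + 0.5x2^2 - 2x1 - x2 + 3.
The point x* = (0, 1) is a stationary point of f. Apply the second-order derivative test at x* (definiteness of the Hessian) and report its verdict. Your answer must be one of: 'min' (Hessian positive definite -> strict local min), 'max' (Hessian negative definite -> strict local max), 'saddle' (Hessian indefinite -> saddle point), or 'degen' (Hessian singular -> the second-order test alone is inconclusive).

Compute the Hessian H = grad^2 f:
  H = [[4, 2], [2, 1]]
Verify stationarity: grad f(x*) = H x* + g = (0, 0).
Eigenvalues of H: 0, 5.
H has a zero eigenvalue (singular; positive semidefinite but not definite), so H is neither positive definite, negative definite, nor indefinite. The second-order test alone is inconclusive -> degen.
(Indeed, f is constant along the null direction of H through x*, so x* is not a strict local extremum.)

degen


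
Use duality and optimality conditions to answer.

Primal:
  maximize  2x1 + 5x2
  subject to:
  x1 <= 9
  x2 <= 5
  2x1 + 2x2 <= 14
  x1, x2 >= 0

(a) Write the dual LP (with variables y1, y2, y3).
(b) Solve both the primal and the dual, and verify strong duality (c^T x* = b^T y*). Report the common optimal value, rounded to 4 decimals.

The standard primal-dual pair for 'max c^T x s.t. A x <= b, x >= 0' is:
  Dual:  min b^T y  s.t.  A^T y >= c,  y >= 0.

So the dual LP is:
  minimize  9y1 + 5y2 + 14y3
  subject to:
    y1 + 2y3 >= 2
    y2 + 2y3 >= 5
    y1, y2, y3 >= 0

Solving the primal: x* = (2, 5).
  primal value c^T x* = 29.
Solving the dual: y* = (0, 3, 1).
  dual value b^T y* = 29.
Strong duality: c^T x* = b^T y*. Confirmed.

29


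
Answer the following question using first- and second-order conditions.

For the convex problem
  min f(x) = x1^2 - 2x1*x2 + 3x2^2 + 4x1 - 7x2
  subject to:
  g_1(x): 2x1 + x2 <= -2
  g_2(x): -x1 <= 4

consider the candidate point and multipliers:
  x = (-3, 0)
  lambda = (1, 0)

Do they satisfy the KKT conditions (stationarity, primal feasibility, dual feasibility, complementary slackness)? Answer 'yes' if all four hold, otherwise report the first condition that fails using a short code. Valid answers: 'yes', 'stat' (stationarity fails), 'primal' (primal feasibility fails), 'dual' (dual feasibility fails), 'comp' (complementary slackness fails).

Gradient of f: grad f(x) = Q x + c = (-2, -1)
Constraint values g_i(x) = a_i^T x - b_i:
  g_1((-3, 0)) = -4
  g_2((-3, 0)) = -1
Stationarity residual: grad f(x) + sum_i lambda_i a_i = (0, 0)
  -> stationarity OK
Primal feasibility (all g_i <= 0): OK
Dual feasibility (all lambda_i >= 0): OK
Complementary slackness (lambda_i * g_i(x) = 0 for all i): FAILS

Verdict: the first failing condition is complementary_slackness -> comp.

comp


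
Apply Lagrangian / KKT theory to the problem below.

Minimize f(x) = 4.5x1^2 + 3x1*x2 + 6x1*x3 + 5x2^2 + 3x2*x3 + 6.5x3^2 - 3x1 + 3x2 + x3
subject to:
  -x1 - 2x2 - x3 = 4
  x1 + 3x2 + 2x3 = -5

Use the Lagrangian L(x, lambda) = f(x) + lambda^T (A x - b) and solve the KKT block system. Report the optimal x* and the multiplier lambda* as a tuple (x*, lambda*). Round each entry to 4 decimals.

Form the Lagrangian:
  L(x, lambda) = (1/2) x^T Q x + c^T x + lambda^T (A x - b)
Stationarity (grad_x L = 0): Q x + c + A^T lambda = 0.
Primal feasibility: A x = b.

This gives the KKT block system:
  [ Q   A^T ] [ x     ]   [-c ]
  [ A    0  ] [ lambda ] = [ b ]

Solving the linear system:
  x*      = (-1.2188, -1.7812, 0.7813)
  lambda* = (-27.75, -13.125)
  f(x*)   = 22.2344

x* = (-1.2188, -1.7812, 0.7813), lambda* = (-27.75, -13.125)


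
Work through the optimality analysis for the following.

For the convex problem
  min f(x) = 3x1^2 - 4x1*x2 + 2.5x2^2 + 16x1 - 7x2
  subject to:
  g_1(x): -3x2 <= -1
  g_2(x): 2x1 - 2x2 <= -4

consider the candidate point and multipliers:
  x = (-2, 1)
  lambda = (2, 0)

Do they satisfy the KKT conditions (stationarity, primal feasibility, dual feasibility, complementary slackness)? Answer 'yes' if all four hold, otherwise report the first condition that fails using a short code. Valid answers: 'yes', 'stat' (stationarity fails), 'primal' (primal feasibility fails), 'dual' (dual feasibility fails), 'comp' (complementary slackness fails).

Gradient of f: grad f(x) = Q x + c = (0, 6)
Constraint values g_i(x) = a_i^T x - b_i:
  g_1((-2, 1)) = -2
  g_2((-2, 1)) = -2
Stationarity residual: grad f(x) + sum_i lambda_i a_i = (0, 0)
  -> stationarity OK
Primal feasibility (all g_i <= 0): OK
Dual feasibility (all lambda_i >= 0): OK
Complementary slackness (lambda_i * g_i(x) = 0 for all i): FAILS

Verdict: the first failing condition is complementary_slackness -> comp.

comp


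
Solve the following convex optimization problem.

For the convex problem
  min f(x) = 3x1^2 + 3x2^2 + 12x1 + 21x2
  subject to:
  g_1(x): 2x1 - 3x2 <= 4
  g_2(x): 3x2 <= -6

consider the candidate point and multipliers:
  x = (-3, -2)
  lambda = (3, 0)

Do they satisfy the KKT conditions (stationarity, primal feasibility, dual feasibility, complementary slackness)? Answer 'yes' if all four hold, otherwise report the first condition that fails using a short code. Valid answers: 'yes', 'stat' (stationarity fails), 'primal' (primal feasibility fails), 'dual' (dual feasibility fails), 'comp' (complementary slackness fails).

Gradient of f: grad f(x) = Q x + c = (-6, 9)
Constraint values g_i(x) = a_i^T x - b_i:
  g_1((-3, -2)) = -4
  g_2((-3, -2)) = 0
Stationarity residual: grad f(x) + sum_i lambda_i a_i = (0, 0)
  -> stationarity OK
Primal feasibility (all g_i <= 0): OK
Dual feasibility (all lambda_i >= 0): OK
Complementary slackness (lambda_i * g_i(x) = 0 for all i): FAILS

Verdict: the first failing condition is complementary_slackness -> comp.

comp


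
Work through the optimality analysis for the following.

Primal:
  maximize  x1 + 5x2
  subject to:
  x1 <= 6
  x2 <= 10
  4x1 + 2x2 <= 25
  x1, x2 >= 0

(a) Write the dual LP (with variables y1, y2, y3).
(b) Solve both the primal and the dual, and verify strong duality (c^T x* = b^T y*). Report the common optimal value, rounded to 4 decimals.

The standard primal-dual pair for 'max c^T x s.t. A x <= b, x >= 0' is:
  Dual:  min b^T y  s.t.  A^T y >= c,  y >= 0.

So the dual LP is:
  minimize  6y1 + 10y2 + 25y3
  subject to:
    y1 + 4y3 >= 1
    y2 + 2y3 >= 5
    y1, y2, y3 >= 0

Solving the primal: x* = (1.25, 10).
  primal value c^T x* = 51.25.
Solving the dual: y* = (0, 4.5, 0.25).
  dual value b^T y* = 51.25.
Strong duality: c^T x* = b^T y*. Confirmed.

51.25


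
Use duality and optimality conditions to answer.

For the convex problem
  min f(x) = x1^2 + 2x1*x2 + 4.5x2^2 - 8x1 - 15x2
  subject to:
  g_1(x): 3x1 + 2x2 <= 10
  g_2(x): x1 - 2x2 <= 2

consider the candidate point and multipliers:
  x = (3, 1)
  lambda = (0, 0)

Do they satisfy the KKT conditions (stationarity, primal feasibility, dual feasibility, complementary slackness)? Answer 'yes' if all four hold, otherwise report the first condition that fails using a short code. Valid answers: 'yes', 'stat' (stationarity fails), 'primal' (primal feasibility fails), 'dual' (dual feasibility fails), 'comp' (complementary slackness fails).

Gradient of f: grad f(x) = Q x + c = (0, 0)
Constraint values g_i(x) = a_i^T x - b_i:
  g_1((3, 1)) = 1
  g_2((3, 1)) = -1
Stationarity residual: grad f(x) + sum_i lambda_i a_i = (0, 0)
  -> stationarity OK
Primal feasibility (all g_i <= 0): FAILS
Dual feasibility (all lambda_i >= 0): OK
Complementary slackness (lambda_i * g_i(x) = 0 for all i): OK

Verdict: the first failing condition is primal_feasibility -> primal.

primal


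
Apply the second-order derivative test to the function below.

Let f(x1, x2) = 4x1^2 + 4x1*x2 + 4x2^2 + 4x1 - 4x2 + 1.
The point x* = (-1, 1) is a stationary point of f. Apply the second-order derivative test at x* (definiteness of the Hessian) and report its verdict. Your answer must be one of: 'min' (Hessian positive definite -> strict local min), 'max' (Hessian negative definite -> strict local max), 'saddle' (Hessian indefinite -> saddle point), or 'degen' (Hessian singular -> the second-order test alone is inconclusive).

Compute the Hessian H = grad^2 f:
  H = [[8, 4], [4, 8]]
Verify stationarity: grad f(x*) = H x* + g = (0, 0).
Eigenvalues of H: 4, 12.
Both eigenvalues > 0, so H is positive definite -> x* is a strict local min.

min


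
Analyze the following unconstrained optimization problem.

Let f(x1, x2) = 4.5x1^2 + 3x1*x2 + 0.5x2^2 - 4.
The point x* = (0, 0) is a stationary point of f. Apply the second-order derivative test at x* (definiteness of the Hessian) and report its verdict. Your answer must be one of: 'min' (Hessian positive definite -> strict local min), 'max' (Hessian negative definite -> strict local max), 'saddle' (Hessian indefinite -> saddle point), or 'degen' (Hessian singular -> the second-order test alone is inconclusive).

Compute the Hessian H = grad^2 f:
  H = [[9, 3], [3, 1]]
Verify stationarity: grad f(x*) = H x* + g = (0, 0).
Eigenvalues of H: 0, 10.
H has a zero eigenvalue (singular; positive semidefinite but not definite), so H is neither positive definite, negative definite, nor indefinite. The second-order test alone is inconclusive -> degen.
(Indeed, f is constant along the null direction of H through x*, so x* is not a strict local extremum.)

degen


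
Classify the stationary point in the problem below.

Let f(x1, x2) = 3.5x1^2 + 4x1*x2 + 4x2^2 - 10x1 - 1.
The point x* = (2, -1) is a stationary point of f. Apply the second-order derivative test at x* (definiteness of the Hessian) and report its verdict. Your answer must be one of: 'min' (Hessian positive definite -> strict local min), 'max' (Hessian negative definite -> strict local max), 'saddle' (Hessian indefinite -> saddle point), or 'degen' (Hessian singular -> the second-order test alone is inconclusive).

Compute the Hessian H = grad^2 f:
  H = [[7, 4], [4, 8]]
Verify stationarity: grad f(x*) = H x* + g = (0, 0).
Eigenvalues of H: 3.4689, 11.5311.
Both eigenvalues > 0, so H is positive definite -> x* is a strict local min.

min


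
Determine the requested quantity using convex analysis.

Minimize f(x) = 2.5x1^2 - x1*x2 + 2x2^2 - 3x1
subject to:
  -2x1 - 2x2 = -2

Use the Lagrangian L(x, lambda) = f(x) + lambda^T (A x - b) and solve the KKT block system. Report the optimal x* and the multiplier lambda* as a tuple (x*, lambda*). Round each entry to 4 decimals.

Form the Lagrangian:
  L(x, lambda) = (1/2) x^T Q x + c^T x + lambda^T (A x - b)
Stationarity (grad_x L = 0): Q x + c + A^T lambda = 0.
Primal feasibility: A x = b.

This gives the KKT block system:
  [ Q   A^T ] [ x     ]   [-c ]
  [ A    0  ] [ lambda ] = [ b ]

Solving the linear system:
  x*      = (0.7273, 0.2727)
  lambda* = (0.1818)
  f(x*)   = -0.9091

x* = (0.7273, 0.2727), lambda* = (0.1818)


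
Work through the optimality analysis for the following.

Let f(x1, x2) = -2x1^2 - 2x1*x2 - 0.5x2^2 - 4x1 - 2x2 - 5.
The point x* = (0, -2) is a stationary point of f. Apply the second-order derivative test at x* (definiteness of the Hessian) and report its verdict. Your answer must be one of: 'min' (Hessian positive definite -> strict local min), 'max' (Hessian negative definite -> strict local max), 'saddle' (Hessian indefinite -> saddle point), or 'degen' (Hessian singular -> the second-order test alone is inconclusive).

Compute the Hessian H = grad^2 f:
  H = [[-4, -2], [-2, -1]]
Verify stationarity: grad f(x*) = H x* + g = (0, 0).
Eigenvalues of H: -5, 0.
H has a zero eigenvalue (singular; negative semidefinite but not definite), so H is neither positive definite, negative definite, nor indefinite. The second-order test alone is inconclusive -> degen.
(Indeed, f is constant along the null direction of H through x*, so x* is not a strict local extremum.)

degen


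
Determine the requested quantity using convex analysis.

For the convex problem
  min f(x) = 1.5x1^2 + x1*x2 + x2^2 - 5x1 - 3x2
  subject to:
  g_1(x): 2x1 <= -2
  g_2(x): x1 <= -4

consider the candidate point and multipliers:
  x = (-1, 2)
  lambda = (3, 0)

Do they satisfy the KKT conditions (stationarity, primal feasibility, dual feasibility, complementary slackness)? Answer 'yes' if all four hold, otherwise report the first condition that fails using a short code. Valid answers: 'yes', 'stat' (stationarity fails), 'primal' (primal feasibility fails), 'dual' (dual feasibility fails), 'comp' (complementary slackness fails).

Gradient of f: grad f(x) = Q x + c = (-6, 0)
Constraint values g_i(x) = a_i^T x - b_i:
  g_1((-1, 2)) = 0
  g_2((-1, 2)) = 3
Stationarity residual: grad f(x) + sum_i lambda_i a_i = (0, 0)
  -> stationarity OK
Primal feasibility (all g_i <= 0): FAILS
Dual feasibility (all lambda_i >= 0): OK
Complementary slackness (lambda_i * g_i(x) = 0 for all i): OK

Verdict: the first failing condition is primal_feasibility -> primal.

primal


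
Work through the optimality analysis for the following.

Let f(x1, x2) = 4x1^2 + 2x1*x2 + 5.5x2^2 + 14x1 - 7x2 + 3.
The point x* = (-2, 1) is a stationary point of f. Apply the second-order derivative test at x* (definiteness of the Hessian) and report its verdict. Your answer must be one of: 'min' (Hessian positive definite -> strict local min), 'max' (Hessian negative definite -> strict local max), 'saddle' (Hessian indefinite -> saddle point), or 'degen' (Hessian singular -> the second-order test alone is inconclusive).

Compute the Hessian H = grad^2 f:
  H = [[8, 2], [2, 11]]
Verify stationarity: grad f(x*) = H x* + g = (0, 0).
Eigenvalues of H: 7, 12.
Both eigenvalues > 0, so H is positive definite -> x* is a strict local min.

min


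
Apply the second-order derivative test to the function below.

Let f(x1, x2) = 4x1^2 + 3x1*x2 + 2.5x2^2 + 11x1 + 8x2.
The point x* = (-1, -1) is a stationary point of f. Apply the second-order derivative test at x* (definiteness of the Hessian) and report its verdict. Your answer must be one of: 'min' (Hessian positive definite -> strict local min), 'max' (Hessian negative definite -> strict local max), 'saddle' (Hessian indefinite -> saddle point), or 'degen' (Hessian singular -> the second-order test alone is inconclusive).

Compute the Hessian H = grad^2 f:
  H = [[8, 3], [3, 5]]
Verify stationarity: grad f(x*) = H x* + g = (0, 0).
Eigenvalues of H: 3.1459, 9.8541.
Both eigenvalues > 0, so H is positive definite -> x* is a strict local min.

min


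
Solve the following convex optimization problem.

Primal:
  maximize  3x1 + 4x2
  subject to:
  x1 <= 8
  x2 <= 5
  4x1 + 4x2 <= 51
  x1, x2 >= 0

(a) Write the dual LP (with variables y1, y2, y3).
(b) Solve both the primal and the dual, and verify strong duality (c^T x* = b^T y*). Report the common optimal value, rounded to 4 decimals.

The standard primal-dual pair for 'max c^T x s.t. A x <= b, x >= 0' is:
  Dual:  min b^T y  s.t.  A^T y >= c,  y >= 0.

So the dual LP is:
  minimize  8y1 + 5y2 + 51y3
  subject to:
    y1 + 4y3 >= 3
    y2 + 4y3 >= 4
    y1, y2, y3 >= 0

Solving the primal: x* = (7.75, 5).
  primal value c^T x* = 43.25.
Solving the dual: y* = (0, 1, 0.75).
  dual value b^T y* = 43.25.
Strong duality: c^T x* = b^T y*. Confirmed.

43.25


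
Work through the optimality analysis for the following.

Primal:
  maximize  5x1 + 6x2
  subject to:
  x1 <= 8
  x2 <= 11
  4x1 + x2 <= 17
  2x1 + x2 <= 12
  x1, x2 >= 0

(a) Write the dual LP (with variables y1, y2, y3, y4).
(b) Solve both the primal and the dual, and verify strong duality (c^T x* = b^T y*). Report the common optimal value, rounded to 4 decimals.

The standard primal-dual pair for 'max c^T x s.t. A x <= b, x >= 0' is:
  Dual:  min b^T y  s.t.  A^T y >= c,  y >= 0.

So the dual LP is:
  minimize  8y1 + 11y2 + 17y3 + 12y4
  subject to:
    y1 + 4y3 + 2y4 >= 5
    y2 + y3 + y4 >= 6
    y1, y2, y3, y4 >= 0

Solving the primal: x* = (0.5, 11).
  primal value c^T x* = 68.5.
Solving the dual: y* = (0, 3.5, 0, 2.5).
  dual value b^T y* = 68.5.
Strong duality: c^T x* = b^T y*. Confirmed.

68.5


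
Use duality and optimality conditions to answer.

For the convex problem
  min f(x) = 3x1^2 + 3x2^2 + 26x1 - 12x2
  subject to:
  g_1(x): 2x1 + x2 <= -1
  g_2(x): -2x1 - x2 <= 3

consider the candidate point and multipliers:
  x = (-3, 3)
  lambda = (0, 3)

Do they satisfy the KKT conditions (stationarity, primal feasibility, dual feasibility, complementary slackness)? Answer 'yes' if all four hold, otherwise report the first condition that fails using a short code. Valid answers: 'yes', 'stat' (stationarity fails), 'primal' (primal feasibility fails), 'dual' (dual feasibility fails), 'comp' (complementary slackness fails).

Gradient of f: grad f(x) = Q x + c = (8, 6)
Constraint values g_i(x) = a_i^T x - b_i:
  g_1((-3, 3)) = -2
  g_2((-3, 3)) = 0
Stationarity residual: grad f(x) + sum_i lambda_i a_i = (2, 3)
  -> stationarity FAILS
Primal feasibility (all g_i <= 0): OK
Dual feasibility (all lambda_i >= 0): OK
Complementary slackness (lambda_i * g_i(x) = 0 for all i): OK

Verdict: the first failing condition is stationarity -> stat.

stat


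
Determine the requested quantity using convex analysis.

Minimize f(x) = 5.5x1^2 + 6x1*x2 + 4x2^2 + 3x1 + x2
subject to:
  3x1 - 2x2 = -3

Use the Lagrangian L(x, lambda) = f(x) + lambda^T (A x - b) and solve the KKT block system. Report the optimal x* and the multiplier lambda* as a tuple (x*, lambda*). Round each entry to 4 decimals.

Form the Lagrangian:
  L(x, lambda) = (1/2) x^T Q x + c^T x + lambda^T (A x - b)
Stationarity (grad_x L = 0): Q x + c + A^T lambda = 0.
Primal feasibility: A x = b.

This gives the KKT block system:
  [ Q   A^T ] [ x     ]   [-c ]
  [ A    0  ] [ lambda ] = [ b ]

Solving the linear system:
  x*      = (-0.6702, 0.4947)
  lambda* = (0.4681)
  f(x*)   = -0.0559

x* = (-0.6702, 0.4947), lambda* = (0.4681)


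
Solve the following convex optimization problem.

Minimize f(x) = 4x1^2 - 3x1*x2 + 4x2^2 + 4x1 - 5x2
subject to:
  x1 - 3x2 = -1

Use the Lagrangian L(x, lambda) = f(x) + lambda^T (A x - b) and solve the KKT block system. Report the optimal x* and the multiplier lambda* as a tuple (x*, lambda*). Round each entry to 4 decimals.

Form the Lagrangian:
  L(x, lambda) = (1/2) x^T Q x + c^T x + lambda^T (A x - b)
Stationarity (grad_x L = 0): Q x + c + A^T lambda = 0.
Primal feasibility: A x = b.

This gives the KKT block system:
  [ Q   A^T ] [ x     ]   [-c ]
  [ A    0  ] [ lambda ] = [ b ]

Solving the linear system:
  x*      = (-0.3226, 0.2258)
  lambda* = (-0.7419)
  f(x*)   = -1.5806

x* = (-0.3226, 0.2258), lambda* = (-0.7419)


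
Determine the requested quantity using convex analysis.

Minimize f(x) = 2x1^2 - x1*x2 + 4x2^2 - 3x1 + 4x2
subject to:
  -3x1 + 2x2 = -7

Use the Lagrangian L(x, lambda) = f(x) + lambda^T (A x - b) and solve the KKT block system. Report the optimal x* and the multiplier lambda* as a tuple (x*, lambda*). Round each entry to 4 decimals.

Form the Lagrangian:
  L(x, lambda) = (1/2) x^T Q x + c^T x + lambda^T (A x - b)
Stationarity (grad_x L = 0): Q x + c + A^T lambda = 0.
Primal feasibility: A x = b.

This gives the KKT block system:
  [ Q   A^T ] [ x     ]   [-c ]
  [ A    0  ] [ lambda ] = [ b ]

Solving the linear system:
  x*      = (1.8684, -0.6974)
  lambda* = (1.7237)
  f(x*)   = 1.8355

x* = (1.8684, -0.6974), lambda* = (1.7237)


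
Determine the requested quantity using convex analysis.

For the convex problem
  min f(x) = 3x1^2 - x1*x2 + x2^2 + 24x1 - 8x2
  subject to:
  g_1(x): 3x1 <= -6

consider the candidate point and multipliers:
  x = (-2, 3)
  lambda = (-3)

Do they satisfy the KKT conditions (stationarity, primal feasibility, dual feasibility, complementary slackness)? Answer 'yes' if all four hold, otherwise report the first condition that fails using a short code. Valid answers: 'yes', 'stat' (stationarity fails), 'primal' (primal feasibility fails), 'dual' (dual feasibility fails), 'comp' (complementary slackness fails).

Gradient of f: grad f(x) = Q x + c = (9, 0)
Constraint values g_i(x) = a_i^T x - b_i:
  g_1((-2, 3)) = 0
Stationarity residual: grad f(x) + sum_i lambda_i a_i = (0, 0)
  -> stationarity OK
Primal feasibility (all g_i <= 0): OK
Dual feasibility (all lambda_i >= 0): FAILS
Complementary slackness (lambda_i * g_i(x) = 0 for all i): OK

Verdict: the first failing condition is dual_feasibility -> dual.

dual


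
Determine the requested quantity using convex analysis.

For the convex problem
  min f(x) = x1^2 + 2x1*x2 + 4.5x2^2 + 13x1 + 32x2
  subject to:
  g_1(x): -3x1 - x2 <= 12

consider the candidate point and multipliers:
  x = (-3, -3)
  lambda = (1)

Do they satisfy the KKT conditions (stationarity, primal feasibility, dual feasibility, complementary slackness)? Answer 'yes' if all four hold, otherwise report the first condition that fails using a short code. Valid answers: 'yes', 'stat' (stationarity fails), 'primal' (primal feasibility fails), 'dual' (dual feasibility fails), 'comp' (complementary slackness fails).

Gradient of f: grad f(x) = Q x + c = (1, -1)
Constraint values g_i(x) = a_i^T x - b_i:
  g_1((-3, -3)) = 0
Stationarity residual: grad f(x) + sum_i lambda_i a_i = (-2, -2)
  -> stationarity FAILS
Primal feasibility (all g_i <= 0): OK
Dual feasibility (all lambda_i >= 0): OK
Complementary slackness (lambda_i * g_i(x) = 0 for all i): OK

Verdict: the first failing condition is stationarity -> stat.

stat


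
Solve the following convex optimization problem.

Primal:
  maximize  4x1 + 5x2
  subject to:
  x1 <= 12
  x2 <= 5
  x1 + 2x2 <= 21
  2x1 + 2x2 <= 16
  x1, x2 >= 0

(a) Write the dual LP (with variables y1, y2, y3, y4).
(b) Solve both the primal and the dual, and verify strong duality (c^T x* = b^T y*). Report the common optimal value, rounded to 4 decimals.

The standard primal-dual pair for 'max c^T x s.t. A x <= b, x >= 0' is:
  Dual:  min b^T y  s.t.  A^T y >= c,  y >= 0.

So the dual LP is:
  minimize  12y1 + 5y2 + 21y3 + 16y4
  subject to:
    y1 + y3 + 2y4 >= 4
    y2 + 2y3 + 2y4 >= 5
    y1, y2, y3, y4 >= 0

Solving the primal: x* = (3, 5).
  primal value c^T x* = 37.
Solving the dual: y* = (0, 1, 0, 2).
  dual value b^T y* = 37.
Strong duality: c^T x* = b^T y*. Confirmed.

37


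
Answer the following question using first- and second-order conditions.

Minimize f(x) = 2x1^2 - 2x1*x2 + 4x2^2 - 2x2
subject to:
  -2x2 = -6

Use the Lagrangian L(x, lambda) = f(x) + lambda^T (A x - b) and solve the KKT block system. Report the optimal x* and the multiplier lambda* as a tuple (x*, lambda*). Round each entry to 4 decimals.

Form the Lagrangian:
  L(x, lambda) = (1/2) x^T Q x + c^T x + lambda^T (A x - b)
Stationarity (grad_x L = 0): Q x + c + A^T lambda = 0.
Primal feasibility: A x = b.

This gives the KKT block system:
  [ Q   A^T ] [ x     ]   [-c ]
  [ A    0  ] [ lambda ] = [ b ]

Solving the linear system:
  x*      = (1.5, 3)
  lambda* = (9.5)
  f(x*)   = 25.5

x* = (1.5, 3), lambda* = (9.5)


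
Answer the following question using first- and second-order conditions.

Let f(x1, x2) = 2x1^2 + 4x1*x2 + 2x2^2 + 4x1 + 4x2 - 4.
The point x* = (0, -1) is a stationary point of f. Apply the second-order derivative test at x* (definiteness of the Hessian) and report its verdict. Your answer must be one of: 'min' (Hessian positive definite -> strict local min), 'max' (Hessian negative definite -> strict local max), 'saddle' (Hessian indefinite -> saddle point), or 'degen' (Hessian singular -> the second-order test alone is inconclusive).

Compute the Hessian H = grad^2 f:
  H = [[4, 4], [4, 4]]
Verify stationarity: grad f(x*) = H x* + g = (0, 0).
Eigenvalues of H: 0, 8.
H has a zero eigenvalue (singular; positive semidefinite but not definite), so H is neither positive definite, negative definite, nor indefinite. The second-order test alone is inconclusive -> degen.
(Indeed, f is constant along the null direction of H through x*, so x* is not a strict local extremum.)

degen


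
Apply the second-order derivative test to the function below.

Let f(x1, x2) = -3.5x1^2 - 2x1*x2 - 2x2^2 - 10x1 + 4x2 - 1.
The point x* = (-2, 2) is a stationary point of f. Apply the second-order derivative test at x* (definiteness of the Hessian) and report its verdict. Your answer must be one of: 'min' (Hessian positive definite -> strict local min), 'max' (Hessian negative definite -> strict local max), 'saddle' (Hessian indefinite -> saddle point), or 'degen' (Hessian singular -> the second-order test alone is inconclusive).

Compute the Hessian H = grad^2 f:
  H = [[-7, -2], [-2, -4]]
Verify stationarity: grad f(x*) = H x* + g = (0, 0).
Eigenvalues of H: -8, -3.
Both eigenvalues < 0, so H is negative definite -> x* is a strict local max.

max


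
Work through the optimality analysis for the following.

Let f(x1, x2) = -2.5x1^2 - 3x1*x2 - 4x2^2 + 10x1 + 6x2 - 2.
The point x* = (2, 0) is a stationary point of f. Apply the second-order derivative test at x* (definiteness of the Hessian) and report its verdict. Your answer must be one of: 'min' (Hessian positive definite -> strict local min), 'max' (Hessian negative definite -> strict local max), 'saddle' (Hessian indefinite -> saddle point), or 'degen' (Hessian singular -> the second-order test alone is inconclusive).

Compute the Hessian H = grad^2 f:
  H = [[-5, -3], [-3, -8]]
Verify stationarity: grad f(x*) = H x* + g = (0, 0).
Eigenvalues of H: -9.8541, -3.1459.
Both eigenvalues < 0, so H is negative definite -> x* is a strict local max.

max


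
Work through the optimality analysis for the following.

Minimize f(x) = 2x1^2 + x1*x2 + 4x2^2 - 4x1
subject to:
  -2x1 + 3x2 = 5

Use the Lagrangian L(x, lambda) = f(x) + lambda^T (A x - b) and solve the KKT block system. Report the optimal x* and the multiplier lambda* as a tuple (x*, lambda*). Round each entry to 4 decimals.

Form the Lagrangian:
  L(x, lambda) = (1/2) x^T Q x + c^T x + lambda^T (A x - b)
Stationarity (grad_x L = 0): Q x + c + A^T lambda = 0.
Primal feasibility: A x = b.

This gives the KKT block system:
  [ Q   A^T ] [ x     ]   [-c ]
  [ A    0  ] [ lambda ] = [ b ]

Solving the linear system:
  x*      = (-0.7375, 1.175)
  lambda* = (-2.8875)
  f(x*)   = 8.6937

x* = (-0.7375, 1.175), lambda* = (-2.8875)


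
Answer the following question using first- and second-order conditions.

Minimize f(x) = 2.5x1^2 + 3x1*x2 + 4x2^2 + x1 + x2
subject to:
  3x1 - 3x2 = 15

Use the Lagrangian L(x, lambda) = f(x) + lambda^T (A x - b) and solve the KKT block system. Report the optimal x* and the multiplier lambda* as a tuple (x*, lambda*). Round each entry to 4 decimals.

Form the Lagrangian:
  L(x, lambda) = (1/2) x^T Q x + c^T x + lambda^T (A x - b)
Stationarity (grad_x L = 0): Q x + c + A^T lambda = 0.
Primal feasibility: A x = b.

This gives the KKT block system:
  [ Q   A^T ] [ x     ]   [-c ]
  [ A    0  ] [ lambda ] = [ b ]

Solving the linear system:
  x*      = (2.7895, -2.2105)
  lambda* = (-2.7719)
  f(x*)   = 21.0789

x* = (2.7895, -2.2105), lambda* = (-2.7719)


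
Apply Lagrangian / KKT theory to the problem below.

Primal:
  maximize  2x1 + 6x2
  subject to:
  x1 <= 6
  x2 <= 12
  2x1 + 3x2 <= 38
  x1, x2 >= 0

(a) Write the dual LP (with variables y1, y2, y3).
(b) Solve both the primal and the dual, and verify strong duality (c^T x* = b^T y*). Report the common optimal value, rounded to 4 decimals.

The standard primal-dual pair for 'max c^T x s.t. A x <= b, x >= 0' is:
  Dual:  min b^T y  s.t.  A^T y >= c,  y >= 0.

So the dual LP is:
  minimize  6y1 + 12y2 + 38y3
  subject to:
    y1 + 2y3 >= 2
    y2 + 3y3 >= 6
    y1, y2, y3 >= 0

Solving the primal: x* = (1, 12).
  primal value c^T x* = 74.
Solving the dual: y* = (0, 3, 1).
  dual value b^T y* = 74.
Strong duality: c^T x* = b^T y*. Confirmed.

74


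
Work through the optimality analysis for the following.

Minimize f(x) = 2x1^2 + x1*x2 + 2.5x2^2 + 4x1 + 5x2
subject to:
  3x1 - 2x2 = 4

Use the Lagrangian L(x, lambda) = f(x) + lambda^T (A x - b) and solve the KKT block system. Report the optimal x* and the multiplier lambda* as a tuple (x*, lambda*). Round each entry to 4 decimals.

Form the Lagrangian:
  L(x, lambda) = (1/2) x^T Q x + c^T x + lambda^T (A x - b)
Stationarity (grad_x L = 0): Q x + c + A^T lambda = 0.
Primal feasibility: A x = b.

This gives the KKT block system:
  [ Q   A^T ] [ x     ]   [-c ]
  [ A    0  ] [ lambda ] = [ b ]

Solving the linear system:
  x*      = (0.3014, -1.5479)
  lambda* = (-1.2192)
  f(x*)   = -0.8288

x* = (0.3014, -1.5479), lambda* = (-1.2192)


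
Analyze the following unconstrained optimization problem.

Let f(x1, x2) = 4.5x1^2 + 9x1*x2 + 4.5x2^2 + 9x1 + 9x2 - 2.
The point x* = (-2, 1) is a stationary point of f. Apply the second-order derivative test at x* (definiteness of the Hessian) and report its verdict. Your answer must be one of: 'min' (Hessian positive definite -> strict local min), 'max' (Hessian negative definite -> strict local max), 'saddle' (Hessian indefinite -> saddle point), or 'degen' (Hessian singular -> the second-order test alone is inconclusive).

Compute the Hessian H = grad^2 f:
  H = [[9, 9], [9, 9]]
Verify stationarity: grad f(x*) = H x* + g = (0, 0).
Eigenvalues of H: 0, 18.
H has a zero eigenvalue (singular; positive semidefinite but not definite), so H is neither positive definite, negative definite, nor indefinite. The second-order test alone is inconclusive -> degen.
(Indeed, f is constant along the null direction of H through x*, so x* is not a strict local extremum.)

degen


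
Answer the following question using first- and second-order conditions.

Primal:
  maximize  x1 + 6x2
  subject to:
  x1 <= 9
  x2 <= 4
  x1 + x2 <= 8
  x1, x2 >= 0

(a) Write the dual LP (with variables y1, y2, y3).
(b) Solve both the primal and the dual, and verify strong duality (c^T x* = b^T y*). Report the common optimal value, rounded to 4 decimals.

The standard primal-dual pair for 'max c^T x s.t. A x <= b, x >= 0' is:
  Dual:  min b^T y  s.t.  A^T y >= c,  y >= 0.

So the dual LP is:
  minimize  9y1 + 4y2 + 8y3
  subject to:
    y1 + y3 >= 1
    y2 + y3 >= 6
    y1, y2, y3 >= 0

Solving the primal: x* = (4, 4).
  primal value c^T x* = 28.
Solving the dual: y* = (0, 5, 1).
  dual value b^T y* = 28.
Strong duality: c^T x* = b^T y*. Confirmed.

28


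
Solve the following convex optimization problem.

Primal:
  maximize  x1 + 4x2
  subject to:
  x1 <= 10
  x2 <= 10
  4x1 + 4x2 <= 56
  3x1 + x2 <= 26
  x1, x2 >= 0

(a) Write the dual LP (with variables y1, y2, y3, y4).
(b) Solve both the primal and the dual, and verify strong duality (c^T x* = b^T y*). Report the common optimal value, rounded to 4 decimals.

The standard primal-dual pair for 'max c^T x s.t. A x <= b, x >= 0' is:
  Dual:  min b^T y  s.t.  A^T y >= c,  y >= 0.

So the dual LP is:
  minimize  10y1 + 10y2 + 56y3 + 26y4
  subject to:
    y1 + 4y3 + 3y4 >= 1
    y2 + 4y3 + y4 >= 4
    y1, y2, y3, y4 >= 0

Solving the primal: x* = (4, 10).
  primal value c^T x* = 44.
Solving the dual: y* = (0, 3, 0.25, 0).
  dual value b^T y* = 44.
Strong duality: c^T x* = b^T y*. Confirmed.

44


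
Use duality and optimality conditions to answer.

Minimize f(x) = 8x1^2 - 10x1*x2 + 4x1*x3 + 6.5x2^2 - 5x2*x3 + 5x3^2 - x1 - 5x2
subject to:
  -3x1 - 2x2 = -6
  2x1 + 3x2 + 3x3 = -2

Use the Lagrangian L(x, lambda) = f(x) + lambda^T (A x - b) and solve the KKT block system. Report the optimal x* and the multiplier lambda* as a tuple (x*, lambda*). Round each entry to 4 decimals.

Form the Lagrangian:
  L(x, lambda) = (1/2) x^T Q x + c^T x + lambda^T (A x - b)
Stationarity (grad_x L = 0): Q x + c + A^T lambda = 0.
Primal feasibility: A x = b.

This gives the KKT block system:
  [ Q   A^T ] [ x     ]   [-c ]
  [ A    0  ] [ lambda ] = [ b ]

Solving the linear system:
  x*      = (1.6498, 0.5253, -2.2919)
  lambda* = (7.8687, 6.3154)
  f(x*)   = 27.7834

x* = (1.6498, 0.5253, -2.2919), lambda* = (7.8687, 6.3154)


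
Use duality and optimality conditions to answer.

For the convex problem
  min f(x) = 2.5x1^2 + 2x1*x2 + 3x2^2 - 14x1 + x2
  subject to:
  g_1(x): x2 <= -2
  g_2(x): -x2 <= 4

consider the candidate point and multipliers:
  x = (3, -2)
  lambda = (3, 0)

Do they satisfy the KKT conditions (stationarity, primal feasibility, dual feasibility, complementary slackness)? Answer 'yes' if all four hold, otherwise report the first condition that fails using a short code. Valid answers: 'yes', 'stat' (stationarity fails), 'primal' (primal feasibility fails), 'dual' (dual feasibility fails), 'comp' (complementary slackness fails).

Gradient of f: grad f(x) = Q x + c = (-3, -5)
Constraint values g_i(x) = a_i^T x - b_i:
  g_1((3, -2)) = 0
  g_2((3, -2)) = -2
Stationarity residual: grad f(x) + sum_i lambda_i a_i = (-3, -2)
  -> stationarity FAILS
Primal feasibility (all g_i <= 0): OK
Dual feasibility (all lambda_i >= 0): OK
Complementary slackness (lambda_i * g_i(x) = 0 for all i): OK

Verdict: the first failing condition is stationarity -> stat.

stat


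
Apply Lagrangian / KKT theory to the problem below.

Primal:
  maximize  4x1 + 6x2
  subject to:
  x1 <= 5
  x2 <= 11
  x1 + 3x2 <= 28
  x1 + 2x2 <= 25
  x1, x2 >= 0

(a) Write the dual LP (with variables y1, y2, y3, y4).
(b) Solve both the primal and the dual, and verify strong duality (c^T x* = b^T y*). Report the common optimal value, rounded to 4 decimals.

The standard primal-dual pair for 'max c^T x s.t. A x <= b, x >= 0' is:
  Dual:  min b^T y  s.t.  A^T y >= c,  y >= 0.

So the dual LP is:
  minimize  5y1 + 11y2 + 28y3 + 25y4
  subject to:
    y1 + y3 + y4 >= 4
    y2 + 3y3 + 2y4 >= 6
    y1, y2, y3, y4 >= 0

Solving the primal: x* = (5, 7.6667).
  primal value c^T x* = 66.
Solving the dual: y* = (2, 0, 2, 0).
  dual value b^T y* = 66.
Strong duality: c^T x* = b^T y*. Confirmed.

66


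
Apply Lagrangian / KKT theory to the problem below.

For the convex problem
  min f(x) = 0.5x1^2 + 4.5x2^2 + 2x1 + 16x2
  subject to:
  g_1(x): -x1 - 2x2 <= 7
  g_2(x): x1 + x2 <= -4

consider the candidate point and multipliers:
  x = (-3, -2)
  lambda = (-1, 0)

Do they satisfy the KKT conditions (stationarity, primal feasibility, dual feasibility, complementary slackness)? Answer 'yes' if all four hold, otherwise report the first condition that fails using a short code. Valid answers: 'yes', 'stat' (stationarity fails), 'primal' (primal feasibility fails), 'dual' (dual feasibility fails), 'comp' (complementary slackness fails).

Gradient of f: grad f(x) = Q x + c = (-1, -2)
Constraint values g_i(x) = a_i^T x - b_i:
  g_1((-3, -2)) = 0
  g_2((-3, -2)) = -1
Stationarity residual: grad f(x) + sum_i lambda_i a_i = (0, 0)
  -> stationarity OK
Primal feasibility (all g_i <= 0): OK
Dual feasibility (all lambda_i >= 0): FAILS
Complementary slackness (lambda_i * g_i(x) = 0 for all i): OK

Verdict: the first failing condition is dual_feasibility -> dual.

dual
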